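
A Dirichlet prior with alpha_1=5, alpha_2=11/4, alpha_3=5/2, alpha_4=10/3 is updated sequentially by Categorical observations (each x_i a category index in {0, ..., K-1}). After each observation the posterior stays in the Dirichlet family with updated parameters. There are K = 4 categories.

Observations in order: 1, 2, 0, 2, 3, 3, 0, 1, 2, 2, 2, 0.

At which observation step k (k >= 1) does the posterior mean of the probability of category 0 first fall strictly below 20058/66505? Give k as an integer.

obs 1: x=1 → posterior Dirichlet(5, 15/4, 5/2, 10/3)
obs 2: x=2 → posterior Dirichlet(5, 15/4, 7/2, 10/3)
obs 3: x=0 → posterior Dirichlet(6, 15/4, 7/2, 10/3)
obs 4: x=2 → posterior Dirichlet(6, 15/4, 9/2, 10/3)
obs 5: x=3 → posterior Dirichlet(6, 15/4, 9/2, 13/3)
obs 6: x=3 → posterior Dirichlet(6, 15/4, 9/2, 16/3)
obs 7: x=0 → posterior Dirichlet(7, 15/4, 9/2, 16/3)
obs 8: x=1 → posterior Dirichlet(7, 19/4, 9/2, 16/3)
obs 9: x=2 → posterior Dirichlet(7, 19/4, 11/2, 16/3)
obs 10: x=2 → posterior Dirichlet(7, 19/4, 13/2, 16/3)
obs 11: x=2 → posterior Dirichlet(7, 19/4, 15/2, 16/3)
obs 12: x=0 → posterior Dirichlet(8, 19/4, 15/2, 16/3)

k = 10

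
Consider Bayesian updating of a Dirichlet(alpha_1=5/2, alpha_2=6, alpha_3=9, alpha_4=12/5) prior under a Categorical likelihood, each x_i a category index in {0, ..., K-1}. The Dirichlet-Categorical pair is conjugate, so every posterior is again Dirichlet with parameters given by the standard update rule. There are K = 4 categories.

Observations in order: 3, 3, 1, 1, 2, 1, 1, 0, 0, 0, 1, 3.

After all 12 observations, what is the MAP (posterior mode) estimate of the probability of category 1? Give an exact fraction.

100/279

obs 1: x=3 → posterior Dirichlet(5/2, 6, 9, 17/5)
obs 2: x=3 → posterior Dirichlet(5/2, 6, 9, 22/5)
obs 3: x=1 → posterior Dirichlet(5/2, 7, 9, 22/5)
obs 4: x=1 → posterior Dirichlet(5/2, 8, 9, 22/5)
obs 5: x=2 → posterior Dirichlet(5/2, 8, 10, 22/5)
obs 6: x=1 → posterior Dirichlet(5/2, 9, 10, 22/5)
obs 7: x=1 → posterior Dirichlet(5/2, 10, 10, 22/5)
obs 8: x=0 → posterior Dirichlet(7/2, 10, 10, 22/5)
obs 9: x=0 → posterior Dirichlet(9/2, 10, 10, 22/5)
obs 10: x=0 → posterior Dirichlet(11/2, 10, 10, 22/5)
obs 11: x=1 → posterior Dirichlet(11/2, 11, 10, 22/5)
obs 12: x=3 → posterior Dirichlet(11/2, 11, 10, 27/5)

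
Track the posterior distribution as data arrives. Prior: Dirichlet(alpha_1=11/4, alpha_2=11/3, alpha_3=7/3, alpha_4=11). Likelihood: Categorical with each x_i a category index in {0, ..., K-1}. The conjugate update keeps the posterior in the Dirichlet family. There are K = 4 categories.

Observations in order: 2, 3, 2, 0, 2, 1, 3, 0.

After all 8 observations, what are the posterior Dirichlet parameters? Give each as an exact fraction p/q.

obs 1: x=2 → posterior Dirichlet(11/4, 11/3, 10/3, 11)
obs 2: x=3 → posterior Dirichlet(11/4, 11/3, 10/3, 12)
obs 3: x=2 → posterior Dirichlet(11/4, 11/3, 13/3, 12)
obs 4: x=0 → posterior Dirichlet(15/4, 11/3, 13/3, 12)
obs 5: x=2 → posterior Dirichlet(15/4, 11/3, 16/3, 12)
obs 6: x=1 → posterior Dirichlet(15/4, 14/3, 16/3, 12)
obs 7: x=3 → posterior Dirichlet(15/4, 14/3, 16/3, 13)
obs 8: x=0 → posterior Dirichlet(19/4, 14/3, 16/3, 13)

alpha_1=19/4, alpha_2=14/3, alpha_3=16/3, alpha_4=13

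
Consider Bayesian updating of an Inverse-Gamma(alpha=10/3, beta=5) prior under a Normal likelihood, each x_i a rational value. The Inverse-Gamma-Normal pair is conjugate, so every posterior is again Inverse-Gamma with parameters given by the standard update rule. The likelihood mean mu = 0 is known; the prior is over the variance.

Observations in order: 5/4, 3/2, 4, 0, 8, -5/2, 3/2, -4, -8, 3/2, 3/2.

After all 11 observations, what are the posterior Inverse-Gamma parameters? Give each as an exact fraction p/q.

obs 1: x=5/4 → posterior Inverse-Gamma(23/6, 185/32)
obs 2: x=3/2 → posterior Inverse-Gamma(13/3, 221/32)
obs 3: x=4 → posterior Inverse-Gamma(29/6, 477/32)
obs 4: x=0 → posterior Inverse-Gamma(16/3, 477/32)
obs 5: x=8 → posterior Inverse-Gamma(35/6, 1501/32)
obs 6: x=-5/2 → posterior Inverse-Gamma(19/3, 1601/32)
obs 7: x=3/2 → posterior Inverse-Gamma(41/6, 1637/32)
obs 8: x=-4 → posterior Inverse-Gamma(22/3, 1893/32)
obs 9: x=-8 → posterior Inverse-Gamma(47/6, 2917/32)
obs 10: x=3/2 → posterior Inverse-Gamma(25/3, 2953/32)
obs 11: x=3/2 → posterior Inverse-Gamma(53/6, 2989/32)

alpha=53/6, beta=2989/32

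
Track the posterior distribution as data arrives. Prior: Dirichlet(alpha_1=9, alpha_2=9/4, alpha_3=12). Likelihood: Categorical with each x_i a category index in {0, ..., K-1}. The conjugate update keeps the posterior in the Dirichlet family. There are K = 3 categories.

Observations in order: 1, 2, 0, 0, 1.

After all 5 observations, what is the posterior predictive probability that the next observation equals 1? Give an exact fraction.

obs 1: x=1 → posterior Dirichlet(9, 13/4, 12)
obs 2: x=2 → posterior Dirichlet(9, 13/4, 13)
obs 3: x=0 → posterior Dirichlet(10, 13/4, 13)
obs 4: x=0 → posterior Dirichlet(11, 13/4, 13)
obs 5: x=1 → posterior Dirichlet(11, 17/4, 13)

17/113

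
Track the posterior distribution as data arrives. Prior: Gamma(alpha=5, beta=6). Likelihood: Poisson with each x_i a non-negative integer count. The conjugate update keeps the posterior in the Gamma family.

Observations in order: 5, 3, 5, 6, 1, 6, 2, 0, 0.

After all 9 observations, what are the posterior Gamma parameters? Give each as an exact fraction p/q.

alpha=33, beta=15

obs 1: x=5 → posterior Gamma(10, 7)
obs 2: x=3 → posterior Gamma(13, 8)
obs 3: x=5 → posterior Gamma(18, 9)
obs 4: x=6 → posterior Gamma(24, 10)
obs 5: x=1 → posterior Gamma(25, 11)
obs 6: x=6 → posterior Gamma(31, 12)
obs 7: x=2 → posterior Gamma(33, 13)
obs 8: x=0 → posterior Gamma(33, 14)
obs 9: x=0 → posterior Gamma(33, 15)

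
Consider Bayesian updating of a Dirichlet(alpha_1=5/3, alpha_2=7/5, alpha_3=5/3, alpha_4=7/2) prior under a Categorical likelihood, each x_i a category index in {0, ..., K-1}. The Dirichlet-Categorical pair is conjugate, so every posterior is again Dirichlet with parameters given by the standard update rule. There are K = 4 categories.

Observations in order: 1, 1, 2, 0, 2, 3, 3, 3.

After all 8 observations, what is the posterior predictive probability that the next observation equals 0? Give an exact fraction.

obs 1: x=1 → posterior Dirichlet(5/3, 12/5, 5/3, 7/2)
obs 2: x=1 → posterior Dirichlet(5/3, 17/5, 5/3, 7/2)
obs 3: x=2 → posterior Dirichlet(5/3, 17/5, 8/3, 7/2)
obs 4: x=0 → posterior Dirichlet(8/3, 17/5, 8/3, 7/2)
obs 5: x=2 → posterior Dirichlet(8/3, 17/5, 11/3, 7/2)
obs 6: x=3 → posterior Dirichlet(8/3, 17/5, 11/3, 9/2)
obs 7: x=3 → posterior Dirichlet(8/3, 17/5, 11/3, 11/2)
obs 8: x=3 → posterior Dirichlet(8/3, 17/5, 11/3, 13/2)

80/487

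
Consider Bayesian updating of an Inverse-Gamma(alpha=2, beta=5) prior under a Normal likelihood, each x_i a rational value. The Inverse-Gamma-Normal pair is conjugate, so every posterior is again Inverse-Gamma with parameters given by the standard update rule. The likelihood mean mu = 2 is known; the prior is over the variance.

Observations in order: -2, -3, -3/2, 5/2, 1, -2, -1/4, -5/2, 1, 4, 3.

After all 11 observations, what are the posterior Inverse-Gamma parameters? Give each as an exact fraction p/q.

obs 1: x=-2 → posterior Inverse-Gamma(5/2, 13)
obs 2: x=-3 → posterior Inverse-Gamma(3, 51/2)
obs 3: x=-3/2 → posterior Inverse-Gamma(7/2, 253/8)
obs 4: x=5/2 → posterior Inverse-Gamma(4, 127/4)
obs 5: x=1 → posterior Inverse-Gamma(9/2, 129/4)
obs 6: x=-2 → posterior Inverse-Gamma(5, 161/4)
obs 7: x=-1/4 → posterior Inverse-Gamma(11/2, 1369/32)
obs 8: x=-5/2 → posterior Inverse-Gamma(6, 1693/32)
obs 9: x=1 → posterior Inverse-Gamma(13/2, 1709/32)
obs 10: x=4 → posterior Inverse-Gamma(7, 1773/32)
obs 11: x=3 → posterior Inverse-Gamma(15/2, 1789/32)

alpha=15/2, beta=1789/32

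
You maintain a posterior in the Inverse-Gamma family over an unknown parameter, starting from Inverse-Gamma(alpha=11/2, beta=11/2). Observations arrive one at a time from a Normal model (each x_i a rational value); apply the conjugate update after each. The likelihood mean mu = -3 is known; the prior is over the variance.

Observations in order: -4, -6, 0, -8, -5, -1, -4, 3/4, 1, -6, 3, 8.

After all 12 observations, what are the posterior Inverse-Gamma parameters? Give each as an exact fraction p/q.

obs 1: x=-4 → posterior Inverse-Gamma(6, 6)
obs 2: x=-6 → posterior Inverse-Gamma(13/2, 21/2)
obs 3: x=0 → posterior Inverse-Gamma(7, 15)
obs 4: x=-8 → posterior Inverse-Gamma(15/2, 55/2)
obs 5: x=-5 → posterior Inverse-Gamma(8, 59/2)
obs 6: x=-1 → posterior Inverse-Gamma(17/2, 63/2)
obs 7: x=-4 → posterior Inverse-Gamma(9, 32)
obs 8: x=3/4 → posterior Inverse-Gamma(19/2, 1249/32)
obs 9: x=1 → posterior Inverse-Gamma(10, 1505/32)
obs 10: x=-6 → posterior Inverse-Gamma(21/2, 1649/32)
obs 11: x=3 → posterior Inverse-Gamma(11, 2225/32)
obs 12: x=8 → posterior Inverse-Gamma(23/2, 4161/32)

alpha=23/2, beta=4161/32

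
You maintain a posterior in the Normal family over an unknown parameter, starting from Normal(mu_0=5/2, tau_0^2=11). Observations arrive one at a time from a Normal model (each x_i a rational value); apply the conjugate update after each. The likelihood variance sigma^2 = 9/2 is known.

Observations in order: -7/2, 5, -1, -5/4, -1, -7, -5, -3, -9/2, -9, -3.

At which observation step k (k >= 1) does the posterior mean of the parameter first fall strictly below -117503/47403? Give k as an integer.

k = 10

obs 1: x=-7/2 → posterior Normal(-109/62, 99/31)
obs 2: x=5 → posterior Normal(111/106, 99/53)
obs 3: x=-1 → posterior Normal(67/150, 33/25)
obs 4: x=-5/4 → posterior Normal(6/97, 99/97)
obs 5: x=-1 → posterior Normal(-16/119, 99/119)
obs 6: x=-7 → posterior Normal(-170/141, 33/47)
obs 7: x=-5 → posterior Normal(-280/163, 99/163)
obs 8: x=-3 → posterior Normal(-346/185, 99/185)
obs 9: x=-9/2 → posterior Normal(-445/207, 11/23)
obs 10: x=-9 → posterior Normal(-643/229, 99/229)
obs 11: x=-3 → posterior Normal(-709/251, 99/251)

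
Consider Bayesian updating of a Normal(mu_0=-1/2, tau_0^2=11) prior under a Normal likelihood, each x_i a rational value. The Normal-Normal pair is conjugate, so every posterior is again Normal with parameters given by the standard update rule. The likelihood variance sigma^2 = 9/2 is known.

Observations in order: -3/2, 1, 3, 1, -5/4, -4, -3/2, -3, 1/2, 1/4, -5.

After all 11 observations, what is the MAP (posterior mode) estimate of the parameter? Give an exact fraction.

-471/502

obs 1: x=-3/2 → posterior Normal(-75/62, 99/31)
obs 2: x=1 → posterior Normal(-31/106, 99/53)
obs 3: x=3 → posterior Normal(101/150, 33/25)
obs 4: x=1 → posterior Normal(145/194, 99/97)
obs 5: x=-5/4 → posterior Normal(45/119, 99/119)
obs 6: x=-4 → posterior Normal(-43/141, 33/47)
obs 7: x=-3/2 → posterior Normal(-76/163, 99/163)
obs 8: x=-3 → posterior Normal(-142/185, 99/185)
obs 9: x=1/2 → posterior Normal(-131/207, 11/23)
obs 10: x=1/4 → posterior Normal(-251/458, 99/229)
obs 11: x=-5 → posterior Normal(-471/502, 99/251)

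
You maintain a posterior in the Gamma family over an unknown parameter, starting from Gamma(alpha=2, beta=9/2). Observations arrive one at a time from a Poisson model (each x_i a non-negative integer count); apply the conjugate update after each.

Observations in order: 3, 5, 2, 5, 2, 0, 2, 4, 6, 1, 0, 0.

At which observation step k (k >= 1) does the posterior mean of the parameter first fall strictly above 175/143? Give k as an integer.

obs 1: x=3 → posterior Gamma(5, 11/2)
obs 2: x=5 → posterior Gamma(10, 13/2)
obs 3: x=2 → posterior Gamma(12, 15/2)
obs 4: x=5 → posterior Gamma(17, 17/2)
obs 5: x=2 → posterior Gamma(19, 19/2)
obs 6: x=0 → posterior Gamma(19, 21/2)
obs 7: x=2 → posterior Gamma(21, 23/2)
obs 8: x=4 → posterior Gamma(25, 25/2)
obs 9: x=6 → posterior Gamma(31, 27/2)
obs 10: x=1 → posterior Gamma(32, 29/2)
obs 11: x=0 → posterior Gamma(32, 31/2)
obs 12: x=0 → posterior Gamma(32, 33/2)

k = 2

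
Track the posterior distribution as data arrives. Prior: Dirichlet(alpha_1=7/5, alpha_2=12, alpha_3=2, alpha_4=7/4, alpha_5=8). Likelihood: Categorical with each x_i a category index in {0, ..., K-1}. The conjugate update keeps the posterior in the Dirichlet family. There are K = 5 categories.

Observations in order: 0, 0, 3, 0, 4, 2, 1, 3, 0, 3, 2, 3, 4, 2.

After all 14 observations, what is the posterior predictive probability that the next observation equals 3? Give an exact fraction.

obs 1: x=0 → posterior Dirichlet(12/5, 12, 2, 7/4, 8)
obs 2: x=0 → posterior Dirichlet(17/5, 12, 2, 7/4, 8)
obs 3: x=3 → posterior Dirichlet(17/5, 12, 2, 11/4, 8)
obs 4: x=0 → posterior Dirichlet(22/5, 12, 2, 11/4, 8)
obs 5: x=4 → posterior Dirichlet(22/5, 12, 2, 11/4, 9)
obs 6: x=2 → posterior Dirichlet(22/5, 12, 3, 11/4, 9)
obs 7: x=1 → posterior Dirichlet(22/5, 13, 3, 11/4, 9)
obs 8: x=3 → posterior Dirichlet(22/5, 13, 3, 15/4, 9)
obs 9: x=0 → posterior Dirichlet(27/5, 13, 3, 15/4, 9)
obs 10: x=3 → posterior Dirichlet(27/5, 13, 3, 19/4, 9)
obs 11: x=2 → posterior Dirichlet(27/5, 13, 4, 19/4, 9)
obs 12: x=3 → posterior Dirichlet(27/5, 13, 4, 23/4, 9)
obs 13: x=4 → posterior Dirichlet(27/5, 13, 4, 23/4, 10)
obs 14: x=2 → posterior Dirichlet(27/5, 13, 5, 23/4, 10)

115/783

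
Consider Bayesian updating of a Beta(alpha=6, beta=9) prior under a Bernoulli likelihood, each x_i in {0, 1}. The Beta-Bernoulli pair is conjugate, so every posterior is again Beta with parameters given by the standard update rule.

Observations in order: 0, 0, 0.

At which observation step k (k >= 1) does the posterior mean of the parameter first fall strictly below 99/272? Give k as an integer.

obs 1: x=0 → posterior Beta(6, 10)
obs 2: x=0 → posterior Beta(6, 11)
obs 3: x=0 → posterior Beta(6, 12)

k = 2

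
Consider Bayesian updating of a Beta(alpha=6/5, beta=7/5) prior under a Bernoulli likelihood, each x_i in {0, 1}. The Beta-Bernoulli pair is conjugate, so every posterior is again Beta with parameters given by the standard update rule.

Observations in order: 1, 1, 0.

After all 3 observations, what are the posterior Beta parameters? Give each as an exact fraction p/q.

alpha=16/5, beta=12/5

obs 1: x=1 → posterior Beta(11/5, 7/5)
obs 2: x=1 → posterior Beta(16/5, 7/5)
obs 3: x=0 → posterior Beta(16/5, 12/5)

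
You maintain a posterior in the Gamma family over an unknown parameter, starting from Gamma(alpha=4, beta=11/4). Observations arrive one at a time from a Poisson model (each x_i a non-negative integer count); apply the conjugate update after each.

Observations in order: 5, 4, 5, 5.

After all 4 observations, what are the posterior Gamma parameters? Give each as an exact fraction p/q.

obs 1: x=5 → posterior Gamma(9, 15/4)
obs 2: x=4 → posterior Gamma(13, 19/4)
obs 3: x=5 → posterior Gamma(18, 23/4)
obs 4: x=5 → posterior Gamma(23, 27/4)

alpha=23, beta=27/4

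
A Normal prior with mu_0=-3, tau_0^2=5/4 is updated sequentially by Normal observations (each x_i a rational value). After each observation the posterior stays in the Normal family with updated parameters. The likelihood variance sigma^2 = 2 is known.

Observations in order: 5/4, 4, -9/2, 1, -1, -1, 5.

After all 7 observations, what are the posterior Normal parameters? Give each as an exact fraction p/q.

obs 1: x=5/4 → posterior Normal(-71/52, 10/13)
obs 2: x=4 → posterior Normal(1/8, 5/9)
obs 3: x=-9/2 → posterior Normal(-81/92, 10/23)
obs 4: x=1 → posterior Normal(-61/112, 5/14)
obs 5: x=-1 → posterior Normal(-27/44, 10/33)
obs 6: x=-1 → posterior Normal(-101/152, 5/19)
obs 7: x=5 → posterior Normal(-1/172, 10/43)

mu_0=-1/172, tau_0^2=10/43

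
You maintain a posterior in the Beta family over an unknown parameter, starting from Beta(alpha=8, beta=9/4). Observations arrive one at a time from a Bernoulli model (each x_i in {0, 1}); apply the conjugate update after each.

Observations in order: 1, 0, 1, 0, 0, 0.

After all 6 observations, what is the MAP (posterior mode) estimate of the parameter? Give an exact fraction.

12/19

obs 1: x=1 → posterior Beta(9, 9/4)
obs 2: x=0 → posterior Beta(9, 13/4)
obs 3: x=1 → posterior Beta(10, 13/4)
obs 4: x=0 → posterior Beta(10, 17/4)
obs 5: x=0 → posterior Beta(10, 21/4)
obs 6: x=0 → posterior Beta(10, 25/4)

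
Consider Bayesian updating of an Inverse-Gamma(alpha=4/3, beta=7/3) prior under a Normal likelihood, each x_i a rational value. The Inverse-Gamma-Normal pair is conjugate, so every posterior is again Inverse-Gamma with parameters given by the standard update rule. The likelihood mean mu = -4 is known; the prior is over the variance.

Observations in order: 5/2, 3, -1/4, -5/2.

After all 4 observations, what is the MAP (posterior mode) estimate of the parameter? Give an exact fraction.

5387/416

obs 1: x=5/2 → posterior Inverse-Gamma(11/6, 563/24)
obs 2: x=3 → posterior Inverse-Gamma(7/3, 1151/24)
obs 3: x=-1/4 → posterior Inverse-Gamma(17/6, 5279/96)
obs 4: x=-5/2 → posterior Inverse-Gamma(10/3, 5387/96)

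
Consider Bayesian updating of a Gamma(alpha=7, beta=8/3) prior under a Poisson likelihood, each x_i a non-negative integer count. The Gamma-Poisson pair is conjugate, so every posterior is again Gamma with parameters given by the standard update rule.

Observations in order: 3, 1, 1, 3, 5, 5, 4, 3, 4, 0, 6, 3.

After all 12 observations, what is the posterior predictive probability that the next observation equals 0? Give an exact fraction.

90234048236666842360389046803584545561391912806906732080976346512332161024/1755511210260049172778020908173078657717675374080672665297567056535308458607

obs 1: x=3 → posterior Gamma(10, 11/3)
obs 2: x=1 → posterior Gamma(11, 14/3)
obs 3: x=1 → posterior Gamma(12, 17/3)
obs 4: x=3 → posterior Gamma(15, 20/3)
obs 5: x=5 → posterior Gamma(20, 23/3)
obs 6: x=5 → posterior Gamma(25, 26/3)
obs 7: x=4 → posterior Gamma(29, 29/3)
obs 8: x=3 → posterior Gamma(32, 32/3)
obs 9: x=4 → posterior Gamma(36, 35/3)
obs 10: x=0 → posterior Gamma(36, 38/3)
obs 11: x=6 → posterior Gamma(42, 41/3)
obs 12: x=3 → posterior Gamma(45, 44/3)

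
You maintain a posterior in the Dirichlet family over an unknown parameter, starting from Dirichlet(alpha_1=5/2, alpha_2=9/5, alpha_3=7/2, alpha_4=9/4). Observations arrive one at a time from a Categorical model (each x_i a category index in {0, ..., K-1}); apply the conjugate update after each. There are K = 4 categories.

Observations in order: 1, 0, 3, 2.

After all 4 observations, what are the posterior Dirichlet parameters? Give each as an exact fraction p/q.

alpha_1=7/2, alpha_2=14/5, alpha_3=9/2, alpha_4=13/4

obs 1: x=1 → posterior Dirichlet(5/2, 14/5, 7/2, 9/4)
obs 2: x=0 → posterior Dirichlet(7/2, 14/5, 7/2, 9/4)
obs 3: x=3 → posterior Dirichlet(7/2, 14/5, 7/2, 13/4)
obs 4: x=2 → posterior Dirichlet(7/2, 14/5, 9/2, 13/4)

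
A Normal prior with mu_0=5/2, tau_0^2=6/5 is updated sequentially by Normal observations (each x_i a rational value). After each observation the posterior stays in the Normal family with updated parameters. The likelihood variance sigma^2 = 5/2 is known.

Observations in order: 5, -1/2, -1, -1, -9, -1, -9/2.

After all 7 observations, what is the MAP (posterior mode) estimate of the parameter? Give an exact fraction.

-163/218

obs 1: x=5 → posterior Normal(245/74, 30/37)
obs 2: x=-1/2 → posterior Normal(233/98, 30/49)
obs 3: x=-1 → posterior Normal(209/122, 30/61)
obs 4: x=-1 → posterior Normal(185/146, 30/73)
obs 5: x=-9 → posterior Normal(-31/170, 6/17)
obs 6: x=-1 → posterior Normal(-55/194, 30/97)
obs 7: x=-9/2 → posterior Normal(-163/218, 30/109)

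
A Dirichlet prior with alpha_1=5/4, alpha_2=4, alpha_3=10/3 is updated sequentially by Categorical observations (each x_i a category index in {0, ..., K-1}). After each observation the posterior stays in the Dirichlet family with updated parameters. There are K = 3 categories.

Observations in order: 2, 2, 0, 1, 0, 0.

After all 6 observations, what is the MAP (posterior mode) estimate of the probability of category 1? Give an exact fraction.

48/139

obs 1: x=2 → posterior Dirichlet(5/4, 4, 13/3)
obs 2: x=2 → posterior Dirichlet(5/4, 4, 16/3)
obs 3: x=0 → posterior Dirichlet(9/4, 4, 16/3)
obs 4: x=1 → posterior Dirichlet(9/4, 5, 16/3)
obs 5: x=0 → posterior Dirichlet(13/4, 5, 16/3)
obs 6: x=0 → posterior Dirichlet(17/4, 5, 16/3)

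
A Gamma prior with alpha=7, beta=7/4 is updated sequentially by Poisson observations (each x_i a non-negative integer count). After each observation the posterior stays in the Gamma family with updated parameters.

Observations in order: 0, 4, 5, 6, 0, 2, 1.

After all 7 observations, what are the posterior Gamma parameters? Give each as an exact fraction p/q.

alpha=25, beta=35/4

obs 1: x=0 → posterior Gamma(7, 11/4)
obs 2: x=4 → posterior Gamma(11, 15/4)
obs 3: x=5 → posterior Gamma(16, 19/4)
obs 4: x=6 → posterior Gamma(22, 23/4)
obs 5: x=0 → posterior Gamma(22, 27/4)
obs 6: x=2 → posterior Gamma(24, 31/4)
obs 7: x=1 → posterior Gamma(25, 35/4)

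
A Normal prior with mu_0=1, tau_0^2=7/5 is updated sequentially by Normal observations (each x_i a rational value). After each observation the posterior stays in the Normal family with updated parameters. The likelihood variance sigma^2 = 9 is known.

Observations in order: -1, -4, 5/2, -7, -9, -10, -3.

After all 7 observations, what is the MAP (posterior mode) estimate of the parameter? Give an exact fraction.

-351/188

obs 1: x=-1 → posterior Normal(19/26, 63/52)
obs 2: x=-4 → posterior Normal(10/59, 63/59)
obs 3: x=5/2 → posterior Normal(5/12, 21/22)
obs 4: x=-7 → posterior Normal(-43/146, 63/73)
obs 5: x=-9 → posterior Normal(-169/160, 63/80)
obs 6: x=-10 → posterior Normal(-103/58, 21/29)
obs 7: x=-3 → posterior Normal(-351/188, 63/94)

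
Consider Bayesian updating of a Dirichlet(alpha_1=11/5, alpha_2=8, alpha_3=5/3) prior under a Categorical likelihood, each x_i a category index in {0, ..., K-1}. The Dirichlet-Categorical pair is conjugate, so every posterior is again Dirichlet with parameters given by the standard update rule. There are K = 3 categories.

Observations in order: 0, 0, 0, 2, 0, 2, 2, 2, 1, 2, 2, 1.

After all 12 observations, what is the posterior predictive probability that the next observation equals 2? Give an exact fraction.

115/358

obs 1: x=0 → posterior Dirichlet(16/5, 8, 5/3)
obs 2: x=0 → posterior Dirichlet(21/5, 8, 5/3)
obs 3: x=0 → posterior Dirichlet(26/5, 8, 5/3)
obs 4: x=2 → posterior Dirichlet(26/5, 8, 8/3)
obs 5: x=0 → posterior Dirichlet(31/5, 8, 8/3)
obs 6: x=2 → posterior Dirichlet(31/5, 8, 11/3)
obs 7: x=2 → posterior Dirichlet(31/5, 8, 14/3)
obs 8: x=2 → posterior Dirichlet(31/5, 8, 17/3)
obs 9: x=1 → posterior Dirichlet(31/5, 9, 17/3)
obs 10: x=2 → posterior Dirichlet(31/5, 9, 20/3)
obs 11: x=2 → posterior Dirichlet(31/5, 9, 23/3)
obs 12: x=1 → posterior Dirichlet(31/5, 10, 23/3)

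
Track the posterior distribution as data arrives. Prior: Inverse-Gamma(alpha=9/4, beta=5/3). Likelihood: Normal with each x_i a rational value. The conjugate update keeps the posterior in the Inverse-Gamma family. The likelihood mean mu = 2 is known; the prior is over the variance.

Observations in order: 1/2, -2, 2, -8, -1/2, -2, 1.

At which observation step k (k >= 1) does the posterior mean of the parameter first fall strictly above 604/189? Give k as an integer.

obs 1: x=1/2 → posterior Inverse-Gamma(11/4, 67/24)
obs 2: x=-2 → posterior Inverse-Gamma(13/4, 259/24)
obs 3: x=2 → posterior Inverse-Gamma(15/4, 259/24)
obs 4: x=-8 → posterior Inverse-Gamma(17/4, 1459/24)
obs 5: x=-1/2 → posterior Inverse-Gamma(19/4, 767/12)
obs 6: x=-2 → posterior Inverse-Gamma(21/4, 863/12)
obs 7: x=1 → posterior Inverse-Gamma(23/4, 869/12)

k = 2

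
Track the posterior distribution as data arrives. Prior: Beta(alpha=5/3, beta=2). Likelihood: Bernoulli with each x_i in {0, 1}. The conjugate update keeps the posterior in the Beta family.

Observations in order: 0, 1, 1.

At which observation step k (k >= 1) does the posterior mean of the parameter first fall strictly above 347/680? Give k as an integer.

obs 1: x=0 → posterior Beta(5/3, 3)
obs 2: x=1 → posterior Beta(8/3, 3)
obs 3: x=1 → posterior Beta(11/3, 3)

k = 3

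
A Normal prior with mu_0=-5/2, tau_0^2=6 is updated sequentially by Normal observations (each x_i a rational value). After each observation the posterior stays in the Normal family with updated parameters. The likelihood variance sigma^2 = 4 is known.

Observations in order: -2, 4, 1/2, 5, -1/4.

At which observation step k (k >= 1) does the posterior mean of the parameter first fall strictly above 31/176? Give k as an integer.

k = 3

obs 1: x=-2 → posterior Normal(-11/5, 12/5)
obs 2: x=4 → posterior Normal(1/8, 3/2)
obs 3: x=1/2 → posterior Normal(5/22, 12/11)
obs 4: x=5 → posterior Normal(5/4, 6/7)
obs 5: x=-1/4 → posterior Normal(67/68, 12/17)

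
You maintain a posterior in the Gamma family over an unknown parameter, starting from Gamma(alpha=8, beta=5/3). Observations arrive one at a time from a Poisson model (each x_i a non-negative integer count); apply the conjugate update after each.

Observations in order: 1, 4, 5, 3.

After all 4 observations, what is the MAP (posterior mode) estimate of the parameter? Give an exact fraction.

obs 1: x=1 → posterior Gamma(9, 8/3)
obs 2: x=4 → posterior Gamma(13, 11/3)
obs 3: x=5 → posterior Gamma(18, 14/3)
obs 4: x=3 → posterior Gamma(21, 17/3)

60/17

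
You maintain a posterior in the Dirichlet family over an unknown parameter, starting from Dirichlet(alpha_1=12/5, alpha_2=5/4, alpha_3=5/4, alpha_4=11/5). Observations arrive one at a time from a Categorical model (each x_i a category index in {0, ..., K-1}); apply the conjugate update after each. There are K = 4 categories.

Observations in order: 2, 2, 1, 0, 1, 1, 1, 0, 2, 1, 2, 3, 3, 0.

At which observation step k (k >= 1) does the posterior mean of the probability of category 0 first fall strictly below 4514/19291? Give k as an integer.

obs 1: x=2 → posterior Dirichlet(12/5, 5/4, 9/4, 11/5)
obs 2: x=2 → posterior Dirichlet(12/5, 5/4, 13/4, 11/5)
obs 3: x=1 → posterior Dirichlet(12/5, 9/4, 13/4, 11/5)
obs 4: x=0 → posterior Dirichlet(17/5, 9/4, 13/4, 11/5)
obs 5: x=1 → posterior Dirichlet(17/5, 13/4, 13/4, 11/5)
obs 6: x=1 → posterior Dirichlet(17/5, 17/4, 13/4, 11/5)
obs 7: x=1 → posterior Dirichlet(17/5, 21/4, 13/4, 11/5)
obs 8: x=0 → posterior Dirichlet(22/5, 21/4, 13/4, 11/5)
obs 9: x=2 → posterior Dirichlet(22/5, 21/4, 17/4, 11/5)
obs 10: x=1 → posterior Dirichlet(22/5, 25/4, 17/4, 11/5)
obs 11: x=2 → posterior Dirichlet(22/5, 25/4, 21/4, 11/5)
obs 12: x=3 → posterior Dirichlet(22/5, 25/4, 21/4, 16/5)
obs 13: x=3 → posterior Dirichlet(22/5, 25/4, 21/4, 21/5)
obs 14: x=0 → posterior Dirichlet(27/5, 25/4, 21/4, 21/5)

k = 12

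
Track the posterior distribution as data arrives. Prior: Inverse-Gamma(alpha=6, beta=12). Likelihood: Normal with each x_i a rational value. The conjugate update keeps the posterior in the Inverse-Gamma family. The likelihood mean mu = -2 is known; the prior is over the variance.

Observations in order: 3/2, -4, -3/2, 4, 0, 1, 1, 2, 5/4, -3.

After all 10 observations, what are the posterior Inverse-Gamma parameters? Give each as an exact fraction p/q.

obs 1: x=3/2 → posterior Inverse-Gamma(13/2, 145/8)
obs 2: x=-4 → posterior Inverse-Gamma(7, 161/8)
obs 3: x=-3/2 → posterior Inverse-Gamma(15/2, 81/4)
obs 4: x=4 → posterior Inverse-Gamma(8, 153/4)
obs 5: x=0 → posterior Inverse-Gamma(17/2, 161/4)
obs 6: x=1 → posterior Inverse-Gamma(9, 179/4)
obs 7: x=1 → posterior Inverse-Gamma(19/2, 197/4)
obs 8: x=2 → posterior Inverse-Gamma(10, 229/4)
obs 9: x=5/4 → posterior Inverse-Gamma(21/2, 2001/32)
obs 10: x=-3 → posterior Inverse-Gamma(11, 2017/32)

alpha=11, beta=2017/32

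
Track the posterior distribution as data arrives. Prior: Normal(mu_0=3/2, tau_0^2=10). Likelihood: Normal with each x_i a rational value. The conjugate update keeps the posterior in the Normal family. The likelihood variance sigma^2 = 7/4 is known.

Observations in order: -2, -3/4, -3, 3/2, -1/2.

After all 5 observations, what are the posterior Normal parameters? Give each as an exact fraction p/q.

obs 1: x=-2 → posterior Normal(-139/94, 70/47)
obs 2: x=-3/4 → posterior Normal(-199/174, 70/87)
obs 3: x=-3 → posterior Normal(-439/254, 70/127)
obs 4: x=3/2 → posterior Normal(-319/334, 70/167)
obs 5: x=-1/2 → posterior Normal(-359/414, 70/207)

mu_0=-359/414, tau_0^2=70/207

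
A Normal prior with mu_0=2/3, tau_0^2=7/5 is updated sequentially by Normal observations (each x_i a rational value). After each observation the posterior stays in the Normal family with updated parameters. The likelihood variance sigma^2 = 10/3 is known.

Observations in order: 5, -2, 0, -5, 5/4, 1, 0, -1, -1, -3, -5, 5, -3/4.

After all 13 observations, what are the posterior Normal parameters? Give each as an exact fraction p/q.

obs 1: x=5 → posterior Normal(415/213, 70/71)
obs 2: x=-2 → posterior Normal(289/276, 35/46)
obs 3: x=0 → posterior Normal(289/339, 70/113)
obs 4: x=-5 → posterior Normal(-13/201, 35/67)
obs 5: x=5/4 → posterior Normal(211/1860, 14/31)
obs 6: x=1 → posterior Normal(463/2112, 35/88)
obs 7: x=0 → posterior Normal(463/2364, 70/197)
obs 8: x=-1 → posterior Normal(211/2616, 35/109)
obs 9: x=-1 → posterior Normal(-41/2868, 70/239)
obs 10: x=-3 → posterior Normal(-797/3120, 7/26)
obs 11: x=-5 → posterior Normal(-2057/3372, 70/281)
obs 12: x=5 → posterior Normal(-797/3624, 35/151)
obs 13: x=-3/4 → posterior Normal(-29/114, 70/323)

mu_0=-29/114, tau_0^2=70/323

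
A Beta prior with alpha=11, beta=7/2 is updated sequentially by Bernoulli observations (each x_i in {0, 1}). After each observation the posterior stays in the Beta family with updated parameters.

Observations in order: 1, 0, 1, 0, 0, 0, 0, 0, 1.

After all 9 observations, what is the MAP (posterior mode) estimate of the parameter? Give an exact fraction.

26/43

obs 1: x=1 → posterior Beta(12, 7/2)
obs 2: x=0 → posterior Beta(12, 9/2)
obs 3: x=1 → posterior Beta(13, 9/2)
obs 4: x=0 → posterior Beta(13, 11/2)
obs 5: x=0 → posterior Beta(13, 13/2)
obs 6: x=0 → posterior Beta(13, 15/2)
obs 7: x=0 → posterior Beta(13, 17/2)
obs 8: x=0 → posterior Beta(13, 19/2)
obs 9: x=1 → posterior Beta(14, 19/2)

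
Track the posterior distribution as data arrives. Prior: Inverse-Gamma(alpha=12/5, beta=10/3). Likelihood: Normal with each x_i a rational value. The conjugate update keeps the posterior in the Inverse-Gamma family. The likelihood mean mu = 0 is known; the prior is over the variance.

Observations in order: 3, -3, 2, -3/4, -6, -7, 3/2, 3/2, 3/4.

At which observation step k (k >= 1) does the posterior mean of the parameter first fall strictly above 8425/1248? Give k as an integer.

obs 1: x=3 → posterior Inverse-Gamma(29/10, 47/6)
obs 2: x=-3 → posterior Inverse-Gamma(17/5, 37/3)
obs 3: x=2 → posterior Inverse-Gamma(39/10, 43/3)
obs 4: x=-3/4 → posterior Inverse-Gamma(22/5, 1403/96)
obs 5: x=-6 → posterior Inverse-Gamma(49/10, 3131/96)
obs 6: x=-7 → posterior Inverse-Gamma(27/5, 5483/96)
obs 7: x=3/2 → posterior Inverse-Gamma(59/10, 5591/96)
obs 8: x=3/2 → posterior Inverse-Gamma(32/5, 5699/96)
obs 9: x=3/4 → posterior Inverse-Gamma(69/10, 2863/48)

k = 5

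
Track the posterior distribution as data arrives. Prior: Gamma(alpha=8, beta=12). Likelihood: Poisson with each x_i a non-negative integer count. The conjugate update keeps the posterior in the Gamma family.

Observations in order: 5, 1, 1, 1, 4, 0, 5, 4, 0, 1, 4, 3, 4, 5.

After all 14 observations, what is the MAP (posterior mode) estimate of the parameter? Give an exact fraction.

45/26

obs 1: x=5 → posterior Gamma(13, 13)
obs 2: x=1 → posterior Gamma(14, 14)
obs 3: x=1 → posterior Gamma(15, 15)
obs 4: x=1 → posterior Gamma(16, 16)
obs 5: x=4 → posterior Gamma(20, 17)
obs 6: x=0 → posterior Gamma(20, 18)
obs 7: x=5 → posterior Gamma(25, 19)
obs 8: x=4 → posterior Gamma(29, 20)
obs 9: x=0 → posterior Gamma(29, 21)
obs 10: x=1 → posterior Gamma(30, 22)
obs 11: x=4 → posterior Gamma(34, 23)
obs 12: x=3 → posterior Gamma(37, 24)
obs 13: x=4 → posterior Gamma(41, 25)
obs 14: x=5 → posterior Gamma(46, 26)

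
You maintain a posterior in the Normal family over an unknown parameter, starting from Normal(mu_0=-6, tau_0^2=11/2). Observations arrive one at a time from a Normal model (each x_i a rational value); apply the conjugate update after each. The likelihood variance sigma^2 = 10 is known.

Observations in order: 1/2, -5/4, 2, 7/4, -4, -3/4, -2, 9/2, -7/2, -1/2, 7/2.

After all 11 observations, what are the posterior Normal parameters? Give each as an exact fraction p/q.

mu_0=-469/564, tau_0^2=110/141

obs 1: x=1/2 → posterior Normal(-229/62, 110/31)
obs 2: x=-5/4 → posterior Normal(-171/56, 55/21)
obs 3: x=2 → posterior Normal(-425/212, 110/53)
obs 4: x=7/4 → posterior Normal(-87/64, 55/32)
obs 5: x=-4 → posterior Normal(-131/75, 22/15)
obs 6: x=-3/4 → posterior Normal(-557/344, 55/43)
obs 7: x=-2 → posterior Normal(-645/388, 110/97)
obs 8: x=9/2 → posterior Normal(-149/144, 55/54)
obs 9: x=-7/2 → posterior Normal(-601/476, 110/119)
obs 10: x=-1/2 → posterior Normal(-623/520, 11/13)
obs 11: x=7/2 → posterior Normal(-469/564, 110/141)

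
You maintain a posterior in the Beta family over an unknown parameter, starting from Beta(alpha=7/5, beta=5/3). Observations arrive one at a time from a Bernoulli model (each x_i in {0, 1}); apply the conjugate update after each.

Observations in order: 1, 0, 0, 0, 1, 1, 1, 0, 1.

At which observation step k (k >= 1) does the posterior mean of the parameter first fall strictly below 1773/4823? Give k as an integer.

k = 4

obs 1: x=1 → posterior Beta(12/5, 5/3)
obs 2: x=0 → posterior Beta(12/5, 8/3)
obs 3: x=0 → posterior Beta(12/5, 11/3)
obs 4: x=0 → posterior Beta(12/5, 14/3)
obs 5: x=1 → posterior Beta(17/5, 14/3)
obs 6: x=1 → posterior Beta(22/5, 14/3)
obs 7: x=1 → posterior Beta(27/5, 14/3)
obs 8: x=0 → posterior Beta(27/5, 17/3)
obs 9: x=1 → posterior Beta(32/5, 17/3)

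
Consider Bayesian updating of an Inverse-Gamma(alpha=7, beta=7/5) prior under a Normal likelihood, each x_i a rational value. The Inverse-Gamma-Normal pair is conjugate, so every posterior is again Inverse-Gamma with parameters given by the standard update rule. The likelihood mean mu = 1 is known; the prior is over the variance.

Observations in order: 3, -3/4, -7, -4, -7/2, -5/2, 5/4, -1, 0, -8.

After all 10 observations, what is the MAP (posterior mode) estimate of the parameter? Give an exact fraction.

obs 1: x=3 → posterior Inverse-Gamma(15/2, 17/5)
obs 2: x=-3/4 → posterior Inverse-Gamma(8, 789/160)
obs 3: x=-7 → posterior Inverse-Gamma(17/2, 5909/160)
obs 4: x=-4 → posterior Inverse-Gamma(9, 7909/160)
obs 5: x=-7/2 → posterior Inverse-Gamma(19/2, 9529/160)
obs 6: x=-5/2 → posterior Inverse-Gamma(10, 10509/160)
obs 7: x=5/4 → posterior Inverse-Gamma(21/2, 5257/80)
obs 8: x=-1 → posterior Inverse-Gamma(11, 5417/80)
obs 9: x=0 → posterior Inverse-Gamma(23/2, 5457/80)
obs 10: x=-8 → posterior Inverse-Gamma(12, 8697/80)

669/80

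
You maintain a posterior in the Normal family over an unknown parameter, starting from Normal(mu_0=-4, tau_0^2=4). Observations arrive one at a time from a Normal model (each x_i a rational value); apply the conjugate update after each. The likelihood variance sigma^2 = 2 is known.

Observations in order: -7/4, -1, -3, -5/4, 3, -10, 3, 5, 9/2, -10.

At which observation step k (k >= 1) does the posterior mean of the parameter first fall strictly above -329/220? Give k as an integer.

k = 5

obs 1: x=-7/4 → posterior Normal(-5/2, 4/3)
obs 2: x=-1 → posterior Normal(-19/10, 4/5)
obs 3: x=-3 → posterior Normal(-31/14, 4/7)
obs 4: x=-5/4 → posterior Normal(-2, 4/9)
obs 5: x=3 → posterior Normal(-12/11, 4/11)
obs 6: x=-10 → posterior Normal(-32/13, 4/13)
obs 7: x=3 → posterior Normal(-26/15, 4/15)
obs 8: x=5 → posterior Normal(-16/17, 4/17)
obs 9: x=9/2 → posterior Normal(-7/19, 4/19)
obs 10: x=-10 → posterior Normal(-9/7, 4/21)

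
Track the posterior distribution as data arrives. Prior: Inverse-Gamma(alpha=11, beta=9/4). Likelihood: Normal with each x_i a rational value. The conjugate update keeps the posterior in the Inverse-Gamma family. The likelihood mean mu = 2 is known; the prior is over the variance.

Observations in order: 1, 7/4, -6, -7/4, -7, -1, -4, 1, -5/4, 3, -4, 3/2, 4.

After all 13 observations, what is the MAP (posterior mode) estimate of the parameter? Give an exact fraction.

obs 1: x=1 → posterior Inverse-Gamma(23/2, 11/4)
obs 2: x=7/4 → posterior Inverse-Gamma(12, 89/32)
obs 3: x=-6 → posterior Inverse-Gamma(25/2, 1113/32)
obs 4: x=-7/4 → posterior Inverse-Gamma(13, 669/16)
obs 5: x=-7 → posterior Inverse-Gamma(27/2, 1317/16)
obs 6: x=-1 → posterior Inverse-Gamma(14, 1389/16)
obs 7: x=-4 → posterior Inverse-Gamma(29/2, 1677/16)
obs 8: x=1 → posterior Inverse-Gamma(15, 1685/16)
obs 9: x=-5/4 → posterior Inverse-Gamma(31/2, 3539/32)
obs 10: x=3 → posterior Inverse-Gamma(16, 3555/32)
obs 11: x=-4 → posterior Inverse-Gamma(33/2, 4131/32)
obs 12: x=3/2 → posterior Inverse-Gamma(17, 4135/32)
obs 13: x=4 → posterior Inverse-Gamma(35/2, 4199/32)

4199/592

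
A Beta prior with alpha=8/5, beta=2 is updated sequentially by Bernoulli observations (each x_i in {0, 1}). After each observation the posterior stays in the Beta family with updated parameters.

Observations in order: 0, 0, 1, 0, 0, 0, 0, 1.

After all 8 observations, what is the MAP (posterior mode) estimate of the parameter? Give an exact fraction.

13/48

obs 1: x=0 → posterior Beta(8/5, 3)
obs 2: x=0 → posterior Beta(8/5, 4)
obs 3: x=1 → posterior Beta(13/5, 4)
obs 4: x=0 → posterior Beta(13/5, 5)
obs 5: x=0 → posterior Beta(13/5, 6)
obs 6: x=0 → posterior Beta(13/5, 7)
obs 7: x=0 → posterior Beta(13/5, 8)
obs 8: x=1 → posterior Beta(18/5, 8)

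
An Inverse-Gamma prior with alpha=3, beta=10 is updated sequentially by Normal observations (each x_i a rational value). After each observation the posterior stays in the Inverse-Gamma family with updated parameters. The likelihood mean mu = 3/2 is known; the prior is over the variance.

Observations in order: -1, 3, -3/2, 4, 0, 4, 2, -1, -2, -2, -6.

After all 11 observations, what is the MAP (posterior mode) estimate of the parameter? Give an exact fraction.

279/38

obs 1: x=-1 → posterior Inverse-Gamma(7/2, 105/8)
obs 2: x=3 → posterior Inverse-Gamma(4, 57/4)
obs 3: x=-3/2 → posterior Inverse-Gamma(9/2, 75/4)
obs 4: x=4 → posterior Inverse-Gamma(5, 175/8)
obs 5: x=0 → posterior Inverse-Gamma(11/2, 23)
obs 6: x=4 → posterior Inverse-Gamma(6, 209/8)
obs 7: x=2 → posterior Inverse-Gamma(13/2, 105/4)
obs 8: x=-1 → posterior Inverse-Gamma(7, 235/8)
obs 9: x=-2 → posterior Inverse-Gamma(15/2, 71/2)
obs 10: x=-2 → posterior Inverse-Gamma(8, 333/8)
obs 11: x=-6 → posterior Inverse-Gamma(17/2, 279/4)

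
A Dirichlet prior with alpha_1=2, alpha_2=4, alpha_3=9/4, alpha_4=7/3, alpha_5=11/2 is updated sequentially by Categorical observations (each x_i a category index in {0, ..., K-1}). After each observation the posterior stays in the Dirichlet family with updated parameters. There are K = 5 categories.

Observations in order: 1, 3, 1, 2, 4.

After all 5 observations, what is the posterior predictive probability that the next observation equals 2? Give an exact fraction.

39/253

obs 1: x=1 → posterior Dirichlet(2, 5, 9/4, 7/3, 11/2)
obs 2: x=3 → posterior Dirichlet(2, 5, 9/4, 10/3, 11/2)
obs 3: x=1 → posterior Dirichlet(2, 6, 9/4, 10/3, 11/2)
obs 4: x=2 → posterior Dirichlet(2, 6, 13/4, 10/3, 11/2)
obs 5: x=4 → posterior Dirichlet(2, 6, 13/4, 10/3, 13/2)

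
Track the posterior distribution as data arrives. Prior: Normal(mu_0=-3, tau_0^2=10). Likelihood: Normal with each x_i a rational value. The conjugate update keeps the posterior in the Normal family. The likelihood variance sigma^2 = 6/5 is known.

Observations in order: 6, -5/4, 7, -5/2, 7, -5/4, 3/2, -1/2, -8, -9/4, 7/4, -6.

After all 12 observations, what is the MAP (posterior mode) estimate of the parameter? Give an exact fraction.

obs 1: x=6 → posterior Normal(141/28, 15/14)
obs 2: x=-5/4 → posterior Normal(439/212, 30/53)
obs 3: x=7 → posterior Normal(1139/312, 5/13)
obs 4: x=-5/2 → posterior Normal(889/412, 30/103)
obs 5: x=7 → posterior Normal(1589/512, 15/64)
obs 6: x=-5/4 → posterior Normal(122/51, 10/51)
obs 7: x=3/2 → posterior Normal(807/356, 15/89)
obs 8: x=-1/2 → posterior Normal(391/203, 30/203)
obs 9: x=-8 → posterior Normal(191/228, 5/38)
obs 10: x=-9/4 → posterior Normal(49/92, 30/253)
obs 11: x=7/4 → posterior Normal(357/556, 15/139)
obs 12: x=-6 → posterior Normal(19/202, 10/101)

19/202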